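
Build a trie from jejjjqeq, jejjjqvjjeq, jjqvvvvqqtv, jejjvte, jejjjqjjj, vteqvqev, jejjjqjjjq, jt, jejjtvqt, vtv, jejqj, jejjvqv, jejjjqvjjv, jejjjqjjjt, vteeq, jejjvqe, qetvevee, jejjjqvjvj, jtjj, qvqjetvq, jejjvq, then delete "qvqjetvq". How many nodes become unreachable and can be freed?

7

A node on "qvqjetvq"'s path can go only if nothing else ends at it or branches off below it.
The suffix "vqjetvq" (7 nodes) is used only by "qvqjetvq"; the node for "q" still has the child "e", so pruning stops there.
Nodes removed: 7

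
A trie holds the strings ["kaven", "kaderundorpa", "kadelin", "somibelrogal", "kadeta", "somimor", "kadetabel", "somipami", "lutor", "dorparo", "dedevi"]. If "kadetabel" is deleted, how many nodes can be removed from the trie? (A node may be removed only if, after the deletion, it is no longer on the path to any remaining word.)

A node on "kadetabel"'s path can go only if nothing else ends at it or branches off below it.
The suffix "bel" (3 nodes) is used only by "kadetabel"; "kadeta" is itself a stored word, so pruning stops there.
Nodes removed: 3

3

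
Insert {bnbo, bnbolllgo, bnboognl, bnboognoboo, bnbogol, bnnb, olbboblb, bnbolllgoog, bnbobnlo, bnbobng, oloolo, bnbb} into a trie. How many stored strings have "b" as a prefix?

Filter for entries beginning with "b":
Matches: "bnbb", "bnbo", "bnbobng", "bnbobnlo", "bnbogol", "bnbolllgo", "bnbolllgoog", "bnboognl", "bnboognoboo", "bnnb"
Count: 10

10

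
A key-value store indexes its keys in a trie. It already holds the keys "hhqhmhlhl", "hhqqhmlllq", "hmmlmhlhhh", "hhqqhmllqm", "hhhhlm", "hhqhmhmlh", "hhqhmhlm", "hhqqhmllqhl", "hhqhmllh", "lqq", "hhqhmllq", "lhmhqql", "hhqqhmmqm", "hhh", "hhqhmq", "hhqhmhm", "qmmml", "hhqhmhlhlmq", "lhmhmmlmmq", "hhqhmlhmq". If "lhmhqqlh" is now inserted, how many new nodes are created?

The longest prefix of "lhmhqqlh" already in the trie is "lhmhqql" (length 7).
Each of the 1 remaining characters creates one node.

1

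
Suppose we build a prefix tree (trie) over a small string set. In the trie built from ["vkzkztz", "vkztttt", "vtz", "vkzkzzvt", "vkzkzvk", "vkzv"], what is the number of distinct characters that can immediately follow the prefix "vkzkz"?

Walk "vkzkz" from the root, arriving at one node.
Characters that immediately follow "vkzkz" among the stored strings: {t, v, z}.
That node has 3 child edges.

3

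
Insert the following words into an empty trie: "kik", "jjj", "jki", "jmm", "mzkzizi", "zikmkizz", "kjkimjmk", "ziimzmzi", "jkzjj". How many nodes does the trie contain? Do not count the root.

41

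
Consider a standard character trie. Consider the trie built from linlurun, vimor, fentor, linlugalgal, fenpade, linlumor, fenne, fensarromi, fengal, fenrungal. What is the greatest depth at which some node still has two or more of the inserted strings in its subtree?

5

The deepest shared node is where two words last agree before diverging.
e.g. "linlugalgal" and "linlumor" share the prefix "linlu" of length 5; no pair shares a longer one.
Longest shared-prefix length: 5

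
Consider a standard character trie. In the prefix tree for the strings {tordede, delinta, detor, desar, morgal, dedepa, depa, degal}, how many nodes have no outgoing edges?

8

Leaves are exactly the stored words that no other stored word extends.
Those words: "dedepa", "degal", "delinta", "depa", "desar", "detor", "morgal", "tordede"
Leaf count: 8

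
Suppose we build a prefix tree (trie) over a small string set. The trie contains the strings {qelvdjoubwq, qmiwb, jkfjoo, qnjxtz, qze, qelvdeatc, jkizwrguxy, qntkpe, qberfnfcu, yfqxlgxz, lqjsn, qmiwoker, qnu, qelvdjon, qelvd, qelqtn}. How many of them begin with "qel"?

5

Walk to "qel"; the words in its subtree are exactly those with that prefix.
Matches: "qelqtn", "qelvd", "qelvdeatc", "qelvdjon", "qelvdjoubwq"
Count: 5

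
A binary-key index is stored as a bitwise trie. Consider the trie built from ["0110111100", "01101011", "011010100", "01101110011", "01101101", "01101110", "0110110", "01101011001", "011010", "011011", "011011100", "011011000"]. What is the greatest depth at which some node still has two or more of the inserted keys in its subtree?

9

The deepest shared node is where two words last agree before diverging.
e.g. "011011100" and "01101110011" share the prefix "011011100" of length 9; no pair shares a longer one.
Longest shared-prefix length: 9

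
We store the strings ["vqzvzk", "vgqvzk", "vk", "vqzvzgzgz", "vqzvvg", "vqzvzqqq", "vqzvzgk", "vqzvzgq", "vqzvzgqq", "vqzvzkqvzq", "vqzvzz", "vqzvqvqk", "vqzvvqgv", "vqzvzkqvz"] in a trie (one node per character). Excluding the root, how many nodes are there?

36

Count nodes per top-level branch (shared prefixes stored once):
  'v'-branch (vgqvzk, vk, vqzvqvqk, vqzvvg, vqzvvqgv, vqzvzgk, vqzvzgq, vqzvzgqq, vqzvzgzgz, vqzvzk, vqzvzkqvz, vqzvzkqvzq, vqzvzqqq, vqzvzz): 36 nodes
Sum: 36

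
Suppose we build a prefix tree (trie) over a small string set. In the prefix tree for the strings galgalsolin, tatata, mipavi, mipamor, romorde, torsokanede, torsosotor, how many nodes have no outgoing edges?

7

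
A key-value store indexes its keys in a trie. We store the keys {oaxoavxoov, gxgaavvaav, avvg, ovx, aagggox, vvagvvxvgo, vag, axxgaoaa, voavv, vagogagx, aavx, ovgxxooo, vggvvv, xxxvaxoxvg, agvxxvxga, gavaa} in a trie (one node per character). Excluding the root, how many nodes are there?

95

Count nodes per top-level branch (shared prefixes stored once):
  'a'-branch (aagggox, aavx, agvxxvxga, avvg, axxgaoaa): 27 nodes
  'g'-branch (gavaa, gxgaavvaav): 14 nodes
  'o'-branch (oaxoavxoov, ovgxxooo, ovx): 18 nodes
  'v'-branch (vag, vagogagx, vggvvv, voavv, vvagvvxvgo): 26 nodes
  'x'-branch (xxxvaxoxvg): 10 nodes
Sum: 95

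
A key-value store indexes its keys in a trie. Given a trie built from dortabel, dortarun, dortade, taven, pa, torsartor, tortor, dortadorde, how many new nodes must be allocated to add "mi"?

2

Nothing in the trie begins with "m"; the whole of "mi" is new.
2 − 0 = 2 new nodes.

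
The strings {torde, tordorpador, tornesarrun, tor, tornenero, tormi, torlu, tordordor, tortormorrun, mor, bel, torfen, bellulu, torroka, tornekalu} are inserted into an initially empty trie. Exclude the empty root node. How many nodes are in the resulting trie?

Trace insertions, counting only characters that open a new branch:
  "torde" → 5 new (t, o, r, d, e)
  "tordorpador" → prefix "tord" already present; 7 new (o, r, p, a, d, o, r)
  "tornesarrun" → prefix "tor" already present; 8 new (n, e, s, a, r, r, u, n)
  "tor" → prefix "tor" already present; 0 new (none)
  "tornenero" → prefix "torne" already present; 4 new (n, e, r, o)
  "tormi" → prefix "tor" already present; 2 new (m, i)
  "torlu" → prefix "tor" already present; 2 new (l, u)
  "tordordor" → prefix "tordor" already present; 3 new (d, o, r)
  "tortormorrun" → prefix "tor" already present; 9 new (t, o, r, m, o, r, r, u, n)
  "mor" → 3 new (m, o, r)
  "bel" → 3 new (b, e, l)
  "torfen" → prefix "tor" already present; 3 new (f, e, n)
  "bellulu" → prefix "bel" already present; 4 new (l, u, l, u)
  "torroka" → prefix "tor" already present; 4 new (r, o, k, a)
  "tornekalu" → prefix "torne" already present; 4 new (k, a, l, u)
Total nodes = 5 + 7 + 8 + 0 + 4 + 2 + 2 + 3 + 9 + 3 + 3 + 3 + 4 + 4 + 4 = 61

61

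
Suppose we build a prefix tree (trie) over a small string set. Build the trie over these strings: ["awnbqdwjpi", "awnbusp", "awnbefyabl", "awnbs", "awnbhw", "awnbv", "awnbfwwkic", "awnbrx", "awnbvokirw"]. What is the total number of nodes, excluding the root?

36

Trace insertions, counting only characters that open a new branch:
  "awnbqdwjpi" → 10 new (a, w, n, b, q, d, w, j, p, i)
  "awnbusp" → prefix "awnb" already present; 3 new (u, s, p)
  "awnbefyabl" → prefix "awnb" already present; 6 new (e, f, y, a, b, l)
  "awnbs" → prefix "awnb" already present; 1 new (s)
  "awnbhw" → prefix "awnb" already present; 2 new (h, w)
  "awnbv" → prefix "awnb" already present; 1 new (v)
  "awnbfwwkic" → prefix "awnb" already present; 6 new (f, w, w, k, i, c)
  "awnbrx" → prefix "awnb" already present; 2 new (r, x)
  "awnbvokirw" → prefix "awnbv" already present; 5 new (o, k, i, r, w)
Total nodes = 10 + 3 + 6 + 1 + 2 + 1 + 6 + 2 + 5 = 36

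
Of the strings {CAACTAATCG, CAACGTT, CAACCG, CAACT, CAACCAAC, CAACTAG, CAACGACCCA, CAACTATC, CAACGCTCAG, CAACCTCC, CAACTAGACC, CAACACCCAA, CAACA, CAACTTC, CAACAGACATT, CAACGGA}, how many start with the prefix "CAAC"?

16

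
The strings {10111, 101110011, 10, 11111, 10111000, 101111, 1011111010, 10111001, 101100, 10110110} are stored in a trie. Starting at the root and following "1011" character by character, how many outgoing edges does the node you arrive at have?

2

The children of the "1011" node are the distinct next characters among strings starting with "1011".
Distinct next characters after "1011": 0, 1.
That node has 2 child edges.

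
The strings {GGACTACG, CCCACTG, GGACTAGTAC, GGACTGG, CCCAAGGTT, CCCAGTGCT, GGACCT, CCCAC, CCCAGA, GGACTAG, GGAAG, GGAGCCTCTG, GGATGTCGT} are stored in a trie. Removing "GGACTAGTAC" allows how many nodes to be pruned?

3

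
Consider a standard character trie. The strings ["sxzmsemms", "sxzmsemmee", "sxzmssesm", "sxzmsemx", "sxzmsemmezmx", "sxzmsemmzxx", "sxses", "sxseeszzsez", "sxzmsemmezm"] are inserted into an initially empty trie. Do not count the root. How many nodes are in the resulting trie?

Trace insertions, counting only characters that open a new branch:
  "sxzmsemms" → 9 new (s, x, z, m, s, e, m, m, s)
  "sxzmsemmee" → prefix "sxzmsemm" already present; 2 new (e, e)
  "sxzmssesm" → prefix "sxzms" already present; 4 new (s, e, s, m)
  "sxzmsemx" → prefix "sxzmsem" already present; 1 new (x)
  "sxzmsemmezmx" → prefix "sxzmsemme" already present; 3 new (z, m, x)
  "sxzmsemmzxx" → prefix "sxzmsemm" already present; 3 new (z, x, x)
  "sxses" → prefix "sx" already present; 3 new (s, e, s)
  "sxseeszzsez" → prefix "sxse" already present; 7 new (e, s, z, z, s, e, z)
  "sxzmsemmezm" → prefix "sxzmsemmezm" already present; 0 new (none)
Total nodes = 9 + 2 + 4 + 1 + 3 + 3 + 3 + 7 + 0 = 32

32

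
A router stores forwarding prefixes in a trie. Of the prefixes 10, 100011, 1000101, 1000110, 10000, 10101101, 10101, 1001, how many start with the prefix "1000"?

Traverse to the node for "1000", then collect every word in that subtree.
Matches: "10000", "1000101", "100011", "1000110"
Count: 4

4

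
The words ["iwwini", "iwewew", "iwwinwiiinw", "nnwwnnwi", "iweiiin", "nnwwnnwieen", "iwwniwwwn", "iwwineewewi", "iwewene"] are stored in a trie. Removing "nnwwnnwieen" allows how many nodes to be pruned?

After clearing the end-marker at "nnwwnnwieen", prune upward until reaching a node still needed by another word.
The suffix "een" (3 nodes) is used only by "nnwwnnwieen"; "nnwwnnwi" is itself a stored word, so pruning stops there.
Nodes removed: 3

3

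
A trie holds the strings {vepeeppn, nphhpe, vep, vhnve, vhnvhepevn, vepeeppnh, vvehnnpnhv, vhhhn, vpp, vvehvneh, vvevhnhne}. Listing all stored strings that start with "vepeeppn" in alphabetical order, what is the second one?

vepeeppnh

Filter for "vepeeppn…" and sort: "vepeeppn", "vepeeppnh"
The 2nd is vepeeppnh.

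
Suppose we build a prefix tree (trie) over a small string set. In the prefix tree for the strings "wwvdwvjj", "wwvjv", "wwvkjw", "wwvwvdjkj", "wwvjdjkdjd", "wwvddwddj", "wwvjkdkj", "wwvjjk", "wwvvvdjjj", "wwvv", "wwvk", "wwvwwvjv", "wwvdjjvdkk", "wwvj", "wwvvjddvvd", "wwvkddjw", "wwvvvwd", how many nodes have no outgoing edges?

14

Leaves are exactly the stored words that no other stored word extends.
Those words: "wwvddwddj", "wwvdjjvdkk", "wwvdwvjj", "wwvjdjkdjd", "wwvjjk", "wwvjkdkj", "wwvjv", "wwvkddjw", "wwvkjw", "wwvvjddvvd", "wwvvvdjjj", "wwvvvwd", "wwvwvdjkj", "wwvwwvjv"
Leaf count: 14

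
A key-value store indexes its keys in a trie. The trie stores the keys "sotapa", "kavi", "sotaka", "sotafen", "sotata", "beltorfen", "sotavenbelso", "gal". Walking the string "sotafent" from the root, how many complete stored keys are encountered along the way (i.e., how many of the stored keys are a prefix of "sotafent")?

1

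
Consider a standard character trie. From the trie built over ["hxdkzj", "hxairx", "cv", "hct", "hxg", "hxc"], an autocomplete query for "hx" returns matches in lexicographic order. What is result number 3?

DFS of the "hx" subtree visits, in order: "hxairx", "hxc", "hxdkzj", "hxg"
Position 3: hxdkzj

hxdkzj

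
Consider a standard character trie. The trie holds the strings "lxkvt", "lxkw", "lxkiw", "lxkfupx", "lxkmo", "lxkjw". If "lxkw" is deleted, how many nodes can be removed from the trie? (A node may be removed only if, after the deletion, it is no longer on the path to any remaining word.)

1

Walk "lxkw" from the leaf back toward the root, removing each node that no remaining word uses.
The suffix "w" (1 node) is used only by "lxkw"; the node for "lxk" still has the child "v", so pruning stops there.
Nodes removed: 1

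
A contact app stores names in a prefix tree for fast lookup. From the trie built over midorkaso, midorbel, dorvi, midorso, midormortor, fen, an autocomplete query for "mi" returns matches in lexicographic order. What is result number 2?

midorkaso

Words with prefix "mi", in lexicographic order: "midorbel", "midorkaso", "midormortor", "midorso"
The 2nd is midorkaso.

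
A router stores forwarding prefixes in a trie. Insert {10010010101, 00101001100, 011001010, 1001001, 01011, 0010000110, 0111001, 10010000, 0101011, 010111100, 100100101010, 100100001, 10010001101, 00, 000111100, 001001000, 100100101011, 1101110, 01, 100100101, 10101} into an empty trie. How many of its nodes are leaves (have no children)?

14

Leaves are exactly the stored words that no other stored word extends.
Those words: "000111100", "0010000110", "001001000", "00101001100", "0101011", "010111100", "011001010", "0111001", "100100001", "10010001101", "100100101010", "100100101011", "10101", "1101110"
Leaf count: 14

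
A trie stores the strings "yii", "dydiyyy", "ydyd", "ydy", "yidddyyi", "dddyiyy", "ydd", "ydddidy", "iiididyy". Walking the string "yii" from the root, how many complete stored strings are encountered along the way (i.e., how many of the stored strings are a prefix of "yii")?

1

Walk "yii" from the root; an end-of-word marker is hit whenever a stored word is a prefix of "yii".
Prefixes of the query that are stored words: "yii"
Count: 1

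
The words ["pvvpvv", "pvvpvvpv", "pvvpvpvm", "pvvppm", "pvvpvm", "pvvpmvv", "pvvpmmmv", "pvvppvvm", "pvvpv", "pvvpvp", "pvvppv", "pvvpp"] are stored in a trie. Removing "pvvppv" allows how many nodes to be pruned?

A node on "pvvppv"'s path can go only if nothing else ends at it or branches off below it.
Every node on "pvvppv" is still needed (e.g. by "pvvppvvm"), so nothing is freed.
Nodes removed: 0

0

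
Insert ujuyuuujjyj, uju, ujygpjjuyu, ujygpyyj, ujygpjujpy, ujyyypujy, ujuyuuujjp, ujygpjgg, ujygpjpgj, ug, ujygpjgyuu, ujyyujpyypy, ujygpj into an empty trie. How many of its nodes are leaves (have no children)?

Leaves are exactly the stored words that no other stored word extends.
Those words: "ug", "ujuyuuujjp", "ujuyuuujjyj", "ujygpjgg", "ujygpjgyuu", "ujygpjjuyu", "ujygpjpgj", "ujygpjujpy", "ujygpyyj", "ujyyujpyypy", "ujyyypujy"
Leaf count: 11

11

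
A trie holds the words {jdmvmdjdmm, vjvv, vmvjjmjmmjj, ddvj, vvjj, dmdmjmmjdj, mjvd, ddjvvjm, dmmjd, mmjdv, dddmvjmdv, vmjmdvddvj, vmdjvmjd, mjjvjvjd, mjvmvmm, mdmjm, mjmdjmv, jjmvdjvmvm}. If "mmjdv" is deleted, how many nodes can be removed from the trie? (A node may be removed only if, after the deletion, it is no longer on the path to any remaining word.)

Walk "mmjdv" from the leaf back toward the root, removing each node that no remaining word uses.
The suffix "mjdv" (4 nodes) is used only by "mmjdv"; the node for "m" still has the child "j", so pruning stops there.
Nodes removed: 4

4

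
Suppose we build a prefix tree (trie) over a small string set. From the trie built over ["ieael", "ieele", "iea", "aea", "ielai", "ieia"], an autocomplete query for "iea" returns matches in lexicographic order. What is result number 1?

iea

Filter for "iea…" and sort: "iea", "ieael"
Position 1: iea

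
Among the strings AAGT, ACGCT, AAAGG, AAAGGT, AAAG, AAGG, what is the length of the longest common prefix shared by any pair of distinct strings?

5

Equivalently: take the maximum, over all pairs, of their longest common prefix length.
"AAAGG" and "AAAGGT" agree on "AAAGG" (5 characters) before diverging; nothing deeper is shared.
Longest shared-prefix length: 5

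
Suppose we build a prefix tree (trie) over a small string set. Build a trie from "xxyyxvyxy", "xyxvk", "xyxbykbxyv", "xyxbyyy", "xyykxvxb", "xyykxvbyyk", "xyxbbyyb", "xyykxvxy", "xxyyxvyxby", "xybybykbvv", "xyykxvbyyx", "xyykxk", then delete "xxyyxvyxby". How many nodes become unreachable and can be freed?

2

Walk "xxyyxvyxby" from the leaf back toward the root, removing each node that no remaining word uses.
The suffix "by" (2 nodes) is used only by "xxyyxvyxby"; the node for "xxyyxvyx" still has the child "y", so pruning stops there.
Nodes removed: 2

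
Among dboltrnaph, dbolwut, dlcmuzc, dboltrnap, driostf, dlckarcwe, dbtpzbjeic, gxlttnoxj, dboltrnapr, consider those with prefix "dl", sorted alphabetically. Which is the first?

dlckarcwe

Words with prefix "dl", in lexicographic order: "dlckarcwe", "dlcmuzc"
Position 1: dlckarcwe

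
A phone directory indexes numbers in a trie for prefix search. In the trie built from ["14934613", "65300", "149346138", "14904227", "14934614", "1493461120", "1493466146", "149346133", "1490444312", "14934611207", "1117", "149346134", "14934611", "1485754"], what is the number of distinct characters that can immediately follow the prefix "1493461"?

Follow the path "1493461" to its node, then look at its outgoing edges.
Characters that immediately follow "1493461" among the stored strings: {1, 3, 4}.
That node has 3 child edges.

3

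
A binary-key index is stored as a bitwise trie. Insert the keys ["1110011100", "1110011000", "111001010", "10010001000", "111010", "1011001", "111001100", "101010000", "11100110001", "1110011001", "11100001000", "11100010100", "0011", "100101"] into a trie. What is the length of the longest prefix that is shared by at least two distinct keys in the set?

The deepest shared node is where two words last agree before diverging.
"1110011000" and "11100110001" agree on "1110011000" (10 characters) before diverging; nothing deeper is shared.
Longest shared-prefix length: 10

10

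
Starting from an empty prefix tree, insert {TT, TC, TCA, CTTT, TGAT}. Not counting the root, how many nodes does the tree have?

11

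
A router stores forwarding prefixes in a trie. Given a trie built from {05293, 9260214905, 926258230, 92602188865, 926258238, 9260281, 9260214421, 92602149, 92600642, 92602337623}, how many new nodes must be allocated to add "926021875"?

2

Walking "926021875" from the root, the first 7 characters ("9260218") follow existing edges; "7" is the first miss.
So 9 − 7 = 2 new nodes.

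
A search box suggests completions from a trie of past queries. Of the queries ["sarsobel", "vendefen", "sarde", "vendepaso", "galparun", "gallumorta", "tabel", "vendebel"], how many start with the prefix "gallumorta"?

1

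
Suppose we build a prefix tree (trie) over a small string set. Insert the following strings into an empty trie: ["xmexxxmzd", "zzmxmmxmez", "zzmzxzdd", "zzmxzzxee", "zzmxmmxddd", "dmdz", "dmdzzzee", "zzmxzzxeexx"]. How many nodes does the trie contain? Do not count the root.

Count nodes per top-level branch (shared prefixes stored once):
  'd'-branch (dmdz, dmdzzzee): 8 nodes
  'x'-branch (xmexxxmzd): 9 nodes
  'z'-branch (zzmxmmxddd, zzmxmmxmez, zzmxzzxee, zzmxzzxeexx, zzmzxzdd): 25 nodes
Sum: 42

42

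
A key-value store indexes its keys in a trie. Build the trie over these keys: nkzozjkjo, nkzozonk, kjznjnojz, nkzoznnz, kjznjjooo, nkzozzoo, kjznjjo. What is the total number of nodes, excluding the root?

31

Count nodes per top-level branch (shared prefixes stored once):
  'k'-branch (kjznjjo, kjznjjooo, kjznjnojz): 13 nodes
  'n'-branch (nkzozjkjo, nkzoznnz, nkzozonk, nkzozzoo): 18 nodes
Sum: 31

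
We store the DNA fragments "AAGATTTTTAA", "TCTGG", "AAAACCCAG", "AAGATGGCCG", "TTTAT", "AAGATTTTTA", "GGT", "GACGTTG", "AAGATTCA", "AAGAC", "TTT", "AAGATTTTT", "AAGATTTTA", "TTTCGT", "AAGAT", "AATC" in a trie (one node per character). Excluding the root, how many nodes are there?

50

Count nodes per top-level branch (shared prefixes stored once):
  'A'-branch (AAAACCCAG, AAGAC, AAGAT, AAGATGGCCG, AAGATTCA, AAGATTTTA, AAGATTTTT, AAGATTTTTA, AAGATTTTTAA, AATC): 29 nodes
  'G'-branch (GACGTTG, GGT): 9 nodes
  'T'-branch (TCTGG, TTT, TTTAT, TTTCGT): 12 nodes
Sum: 50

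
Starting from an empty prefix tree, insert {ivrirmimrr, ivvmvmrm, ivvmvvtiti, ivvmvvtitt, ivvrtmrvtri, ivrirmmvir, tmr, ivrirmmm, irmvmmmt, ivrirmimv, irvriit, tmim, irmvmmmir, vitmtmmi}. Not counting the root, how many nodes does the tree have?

Trace insertions, counting only characters that open a new branch:
  "ivrirmimrr" → 10 new (i, v, r, i, r, m, i, m, r, r)
  "ivvmvmrm" → prefix "iv" already present; 6 new (v, m, v, m, r, m)
  "ivvmvvtiti" → prefix "ivvmv" already present; 5 new (v, t, i, t, i)
  "ivvmvvtitt" → prefix "ivvmvvtit" already present; 1 new (t)
  "ivvrtmrvtri" → prefix "ivv" already present; 8 new (r, t, m, r, v, t, r, i)
  "ivrirmmvir" → prefix "ivrirm" already present; 4 new (m, v, i, r)
  "tmr" → 3 new (t, m, r)
  "ivrirmmm" → prefix "ivrirmm" already present; 1 new (m)
  "irmvmmmt" → prefix "i" already present; 7 new (r, m, v, m, m, m, t)
  "ivrirmimv" → prefix "ivrirmim" already present; 1 new (v)
  "irvriit" → prefix "ir" already present; 5 new (v, r, i, i, t)
  "tmim" → prefix "tm" already present; 2 new (i, m)
  "irmvmmmir" → prefix "irmvmmm" already present; 2 new (i, r)
  "vitmtmmi" → 8 new (v, i, t, m, t, m, m, i)
Total nodes = 10 + 6 + 5 + 1 + 8 + 4 + 3 + 1 + 7 + 1 + 5 + 2 + 2 + 8 = 63

63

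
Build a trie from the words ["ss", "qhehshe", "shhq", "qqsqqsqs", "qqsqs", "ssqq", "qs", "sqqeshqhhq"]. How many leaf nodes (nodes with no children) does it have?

7

Leaves are exactly the stored words that no other stored word extends.
Those words: "qhehshe", "qqsqqsqs", "qqsqs", "qs", "shhq", "sqqeshqhhq", "ssqq"
Leaf count: 7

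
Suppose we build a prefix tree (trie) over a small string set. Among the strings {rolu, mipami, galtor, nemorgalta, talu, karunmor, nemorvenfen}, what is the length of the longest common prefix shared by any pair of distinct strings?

5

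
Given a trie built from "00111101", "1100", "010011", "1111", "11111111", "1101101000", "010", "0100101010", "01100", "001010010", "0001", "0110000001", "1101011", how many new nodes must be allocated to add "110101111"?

2

The longest prefix of "110101111" already in the trie is "1101011" (length 7).
New nodes needed: |"110101111"| − 7 = 9 − 7 = 2.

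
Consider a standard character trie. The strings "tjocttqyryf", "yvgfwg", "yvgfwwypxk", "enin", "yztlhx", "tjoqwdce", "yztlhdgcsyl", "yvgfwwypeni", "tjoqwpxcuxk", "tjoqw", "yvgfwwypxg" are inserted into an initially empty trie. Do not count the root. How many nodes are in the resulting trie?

Insert word by word; a character creates a node only if that edge doesn't already exist:
  "tjocttqyryf" → 11 new (t, j, o, c, t, t, q, y, r, y, f)
  "yvgfwg" → 6 new (y, v, g, f, w, g)
  "yvgfwwypxk" → prefix "yvgfw" already present; 5 new (w, y, p, x, k)
  "enin" → 4 new (e, n, i, n)
  "yztlhx" → prefix "y" already present; 5 new (z, t, l, h, x)
  "tjoqwdce" → prefix "tjo" already present; 5 new (q, w, d, c, e)
  "yztlhdgcsyl" → prefix "yztlh" already present; 6 new (d, g, c, s, y, l)
  "yvgfwwypeni" → prefix "yvgfwwyp" already present; 3 new (e, n, i)
  "tjoqwpxcuxk" → prefix "tjoqw" already present; 6 new (p, x, c, u, x, k)
  "tjoqw" → prefix "tjoqw" already present; 0 new (none)
  "yvgfwwypxg" → prefix "yvgfwwypx" already present; 1 new (g)
Total nodes = 11 + 6 + 5 + 4 + 5 + 5 + 6 + 3 + 6 + 0 + 1 = 52

52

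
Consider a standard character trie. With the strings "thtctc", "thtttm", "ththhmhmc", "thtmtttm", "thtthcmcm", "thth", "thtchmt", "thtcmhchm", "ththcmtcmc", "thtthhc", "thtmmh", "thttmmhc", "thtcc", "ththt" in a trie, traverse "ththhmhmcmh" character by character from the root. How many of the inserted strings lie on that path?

2

Walk "ththhmhmcmh" from the root; an end-of-word marker is hit whenever a stored word is a prefix of "ththhmhmcmh".
Prefixes of the query that are stored words: "thth", "ththhmhmc"
Count: 2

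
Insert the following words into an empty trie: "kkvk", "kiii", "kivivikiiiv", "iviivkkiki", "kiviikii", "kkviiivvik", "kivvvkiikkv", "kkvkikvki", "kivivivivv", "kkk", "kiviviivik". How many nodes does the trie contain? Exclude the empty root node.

Count nodes per top-level branch (shared prefixes stored once):
  'i'-branch (iviivkkiki): 10 nodes
  'k'-branch (kiii, kiviikii, kiviviivik, kivivikiiiv, kivivivivv, kivvvkiikkv, kkk, kkviiivvik, kkvk, kkvkikvki): 49 nodes
Sum: 59

59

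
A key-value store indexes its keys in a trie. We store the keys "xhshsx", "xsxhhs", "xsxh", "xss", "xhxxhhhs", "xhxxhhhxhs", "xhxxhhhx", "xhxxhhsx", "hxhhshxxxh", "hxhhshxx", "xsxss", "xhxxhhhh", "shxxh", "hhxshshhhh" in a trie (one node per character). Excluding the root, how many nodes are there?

50

Insert word by word; a character creates a node only if that edge doesn't already exist:
  "xhshsx" → 6 new (x, h, s, h, s, x)
  "xsxhhs" → prefix "x" already present; 5 new (s, x, h, h, s)
  "xsxh" → prefix "xsxh" already present; 0 new (none)
  "xss" → prefix "xs" already present; 1 new (s)
  "xhxxhhhs" → prefix "xh" already present; 6 new (x, x, h, h, h, s)
  "xhxxhhhxhs" → prefix "xhxxhhh" already present; 3 new (x, h, s)
  "xhxxhhhx" → prefix "xhxxhhhx" already present; 0 new (none)
  "xhxxhhsx" → prefix "xhxxhh" already present; 2 new (s, x)
  "hxhhshxxxh" → 10 new (h, x, h, h, s, h, x, x, x, h)
  "hxhhshxx" → prefix "hxhhshxx" already present; 0 new (none)
  "xsxss" → prefix "xsx" already present; 2 new (s, s)
  "xhxxhhhh" → prefix "xhxxhhh" already present; 1 new (h)
  "shxxh" → 5 new (s, h, x, x, h)
  "hhxshshhhh" → prefix "h" already present; 9 new (h, x, s, h, s, h, h, h, h)
Total nodes = 6 + 5 + 0 + 1 + 6 + 3 + 0 + 2 + 10 + 0 + 2 + 1 + 5 + 9 = 50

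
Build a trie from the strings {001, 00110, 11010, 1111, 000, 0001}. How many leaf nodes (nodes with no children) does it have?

Leaves are exactly the stored words that no other stored word extends.
Those words: "0001", "00110", "11010", "1111"
Leaf count: 4

4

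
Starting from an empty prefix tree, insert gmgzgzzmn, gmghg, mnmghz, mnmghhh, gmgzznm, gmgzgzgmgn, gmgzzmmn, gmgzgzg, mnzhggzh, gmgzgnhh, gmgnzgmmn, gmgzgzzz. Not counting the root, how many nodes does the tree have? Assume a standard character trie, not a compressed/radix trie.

45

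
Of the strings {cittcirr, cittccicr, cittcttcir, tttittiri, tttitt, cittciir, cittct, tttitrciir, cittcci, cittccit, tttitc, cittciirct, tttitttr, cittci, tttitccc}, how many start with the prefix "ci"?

9

Walk to "ci"; the words in its subtree are exactly those with that prefix.
Matches: "cittcci", "cittccicr", "cittccit", "cittci", "cittciir", "cittciirct", "cittcirr", "cittct", "cittcttcir"
Count: 9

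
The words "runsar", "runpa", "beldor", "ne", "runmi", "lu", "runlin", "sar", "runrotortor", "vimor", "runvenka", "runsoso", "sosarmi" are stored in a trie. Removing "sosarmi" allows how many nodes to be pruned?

A node on "sosarmi"'s path can go only if nothing else ends at it or branches off below it.
The suffix "osarmi" (6 nodes) is used only by "sosarmi"; the node for "s" still has the child "a", so pruning stops there.
Nodes removed: 6

6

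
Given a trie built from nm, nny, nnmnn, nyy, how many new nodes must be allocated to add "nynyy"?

3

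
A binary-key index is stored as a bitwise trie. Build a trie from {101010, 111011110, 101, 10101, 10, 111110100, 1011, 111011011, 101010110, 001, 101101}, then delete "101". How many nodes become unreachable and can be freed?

0

A node on "101"'s path can go only if nothing else ends at it or branches off below it.
Every node on "101" is still needed (e.g. by "101010"), so nothing is freed.
Nodes removed: 0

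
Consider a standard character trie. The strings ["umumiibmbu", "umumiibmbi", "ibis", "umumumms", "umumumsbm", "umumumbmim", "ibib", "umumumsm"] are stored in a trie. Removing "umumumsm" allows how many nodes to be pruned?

Walk "umumumsm" from the leaf back toward the root, removing each node that no remaining word uses.
The suffix "m" (1 node) is used only by "umumumsm"; the node for "umumums" still has the child "b", so pruning stops there.
Nodes removed: 1

1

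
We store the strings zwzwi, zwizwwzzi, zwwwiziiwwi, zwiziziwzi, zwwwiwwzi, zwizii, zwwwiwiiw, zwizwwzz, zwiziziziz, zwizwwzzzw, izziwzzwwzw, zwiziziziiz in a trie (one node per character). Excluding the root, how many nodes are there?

Count nodes per top-level branch (shared prefixes stored once):
  'i'-branch (izziwzzwwzw): 11 nodes
  'z'-branch (zwizii, zwiziziwzi, zwiziziziiz, zwiziziziz, zwizwwzz, zwizwwzzi, zwizwwzzzw, zwwwiwiiw, zwwwiwwzi, zwwwiziiwwi, zwzwi): 42 nodes
Sum: 53

53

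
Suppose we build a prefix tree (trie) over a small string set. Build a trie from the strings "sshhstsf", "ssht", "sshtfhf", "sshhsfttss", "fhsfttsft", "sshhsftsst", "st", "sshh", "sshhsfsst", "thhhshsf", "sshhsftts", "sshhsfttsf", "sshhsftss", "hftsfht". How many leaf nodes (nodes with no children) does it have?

Leaves are exactly the stored words that no other stored word extends.
Those words: "fhsfttsft", "hftsfht", "sshhsfsst", "sshhsftsst", "sshhsfttsf", "sshhsfttss", "sshhstsf", "sshtfhf", "st", "thhhshsf"
Leaf count: 10

10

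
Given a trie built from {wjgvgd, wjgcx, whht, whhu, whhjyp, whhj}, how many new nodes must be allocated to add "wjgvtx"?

2

"wjgv" is already a path in the trie; the remaining "tx" must be added.
New nodes needed: |"wjgvtx"| − 4 = 6 − 4 = 2.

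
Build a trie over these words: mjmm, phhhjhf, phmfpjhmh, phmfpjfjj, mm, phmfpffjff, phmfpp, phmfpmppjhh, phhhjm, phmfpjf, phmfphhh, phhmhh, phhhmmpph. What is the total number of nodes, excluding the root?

46

Trace insertions, counting only characters that open a new branch:
  "mjmm" → 4 new (m, j, m, m)
  "phhhjhf" → 7 new (p, h, h, h, j, h, f)
  "phmfpjhmh" → prefix "ph" already present; 7 new (m, f, p, j, h, m, h)
  "phmfpjfjj" → prefix "phmfpj" already present; 3 new (f, j, j)
  "mm" → prefix "m" already present; 1 new (m)
  "phmfpffjff" → prefix "phmfp" already present; 5 new (f, f, j, f, f)
  "phmfpp" → prefix "phmfp" already present; 1 new (p)
  "phmfpmppjhh" → prefix "phmfp" already present; 6 new (m, p, p, j, h, h)
  "phhhjm" → prefix "phhhj" already present; 1 new (m)
  "phmfpjf" → prefix "phmfpjf" already present; 0 new (none)
  "phmfphhh" → prefix "phmfp" already present; 3 new (h, h, h)
  "phhmhh" → prefix "phh" already present; 3 new (m, h, h)
  "phhhmmpph" → prefix "phhh" already present; 5 new (m, m, p, p, h)
Total nodes = 4 + 7 + 7 + 3 + 1 + 5 + 1 + 6 + 1 + 0 + 3 + 3 + 5 = 46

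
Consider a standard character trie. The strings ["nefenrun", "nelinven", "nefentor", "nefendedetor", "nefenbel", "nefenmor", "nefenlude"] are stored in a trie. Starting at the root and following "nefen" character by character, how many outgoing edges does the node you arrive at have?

6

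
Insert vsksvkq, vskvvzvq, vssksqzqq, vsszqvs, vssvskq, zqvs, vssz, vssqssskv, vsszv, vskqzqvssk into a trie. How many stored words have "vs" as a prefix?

Traverse to the node for "vs", then collect every word in that subtree.
Matches: "vskqzqvssk", "vsksvkq", "vskvvzvq", "vssksqzqq", "vssqssskv", "vssvskq", "vssz", "vsszqvs", "vsszv"
Count: 9

9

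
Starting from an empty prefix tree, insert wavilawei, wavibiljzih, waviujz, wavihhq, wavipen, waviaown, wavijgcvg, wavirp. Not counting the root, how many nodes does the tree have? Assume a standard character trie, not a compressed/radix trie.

36

Trie structure (* marks end of a word):
(root)
└─ w
   └─ a
      └─ v
         └─ i
            ├─ a
            │  └─ o
            │     └─ w
            │        └─ n *
            ├─ b
            │  └─ i
            │     └─ l
            │        └─ j
            │           └─ z
            │              └─ i
            │                 └─ h *
            ├─ h
            │  └─ h
            │     └─ q *
            ├─ j
            │  └─ g
            │     └─ c
            │        └─ v
            │           └─ g *
            ├─ l
            │  └─ a
            │     └─ w
            │        └─ e
            │           └─ i *
            ├─ p
            │  └─ e
            │     └─ n *
            ├─ r
            │  └─ p *
            └─ u
               └─ j
                  └─ z *
Counting every labelled node above: 36.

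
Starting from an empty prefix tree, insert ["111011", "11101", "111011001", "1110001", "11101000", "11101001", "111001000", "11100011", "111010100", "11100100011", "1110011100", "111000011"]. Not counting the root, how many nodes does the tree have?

33

Trie structure (* marks end of a word):
(root)
└─ 1
   └─ 1
      └─ 1
         └─ 0
            ├─ 0
            │  ├─ 0
            │  │  ├─ 0
            │  │  │  └─ 1
            │  │  │     └─ 1 *
            │  │  └─ 1 *
            │  │     └─ 1 *
            │  └─ 1
            │     ├─ 0
            │     │  └─ 0
            │     │     └─ 0 *
            │     │        └─ 1
            │     │           └─ 1 *
            │     └─ 1
            │        └─ 1
            │           └─ 0
            │              └─ 0 *
            └─ 1 *
               ├─ 0
               │  ├─ 0
               │  │  ├─ 0 *
               │  │  └─ 1 *
               │  └─ 1
               │     └─ 0
               │        └─ 0 *
               └─ 1 *
                  └─ 0
                     └─ 0
                        └─ 1 *
Counting every labelled node above: 33.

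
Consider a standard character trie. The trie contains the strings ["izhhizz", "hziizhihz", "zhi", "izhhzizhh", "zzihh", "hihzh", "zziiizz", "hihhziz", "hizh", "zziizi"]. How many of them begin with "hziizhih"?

1

Walk to "hziizhih"; the words in its subtree are exactly those with that prefix.
Matches: "hziizhihz"
Count: 1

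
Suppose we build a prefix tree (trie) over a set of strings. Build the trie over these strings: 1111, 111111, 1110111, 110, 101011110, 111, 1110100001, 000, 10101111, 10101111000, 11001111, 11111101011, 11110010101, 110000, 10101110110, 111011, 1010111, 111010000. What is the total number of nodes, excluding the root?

52

For each word, the new-node count is its length minus the longest prefix already in the trie:
  "1111" → 4 new (1, 1, 1, 1)
  "111111" → prefix "1111" already present; 2 new (1, 1)
  "1110111" → prefix "111" already present; 4 new (0, 1, 1, 1)
  "110" → prefix "11" already present; 1 new (0)
  "101011110" → prefix "1" already present; 8 new (0, 1, 0, 1, 1, 1, 1, 0)
  "111" → prefix "111" already present; 0 new (none)
  "1110100001" → prefix "11101" already present; 5 new (0, 0, 0, 0, 1)
  "000" → 3 new (0, 0, 0)
  "10101111" → prefix "10101111" already present; 0 new (none)
  "10101111000" → prefix "101011110" already present; 2 new (0, 0)
  "11001111" → prefix "110" already present; 5 new (0, 1, 1, 1, 1)
  "11111101011" → prefix "111111" already present; 5 new (0, 1, 0, 1, 1)
  "11110010101" → prefix "1111" already present; 7 new (0, 0, 1, 0, 1, 0, 1)
  "110000" → prefix "1100" already present; 2 new (0, 0)
  "10101110110" → prefix "1010111" already present; 4 new (0, 1, 1, 0)
  "111011" → prefix "111011" already present; 0 new (none)
  "1010111" → prefix "1010111" already present; 0 new (none)
  "111010000" → prefix "111010000" already present; 0 new (none)
Total nodes = 4 + 2 + 4 + 1 + 8 + 0 + 5 + 3 + 0 + 2 + 5 + 5 + 7 + 2 + 4 + 0 + 0 + 0 = 52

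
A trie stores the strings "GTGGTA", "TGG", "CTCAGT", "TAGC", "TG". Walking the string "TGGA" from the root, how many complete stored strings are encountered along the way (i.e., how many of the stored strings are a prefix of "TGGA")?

Check each prefix of "TGGA" against the stored set — each match is an end-marker on the path.
Prefixes of the query that are stored words: "TG", "TGG"
Count: 2

2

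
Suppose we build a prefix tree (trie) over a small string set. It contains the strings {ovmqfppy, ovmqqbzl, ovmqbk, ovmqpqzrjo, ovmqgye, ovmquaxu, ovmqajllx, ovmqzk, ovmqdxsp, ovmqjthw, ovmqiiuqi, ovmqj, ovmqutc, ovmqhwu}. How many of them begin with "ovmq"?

Filter for entries beginning with "ovmq":
Words under "ovmq": ovmqajllx, ovmqbk, ovmqdxsp, ovmqfppy, ovmqgye, ovmqhwu, ovmqiiuqi, ovmqj, ovmqjthw, ovmqpqzrjo, ovmqqbzl, ovmquaxu, ovmqutc, ovmqzk
Count: 14

14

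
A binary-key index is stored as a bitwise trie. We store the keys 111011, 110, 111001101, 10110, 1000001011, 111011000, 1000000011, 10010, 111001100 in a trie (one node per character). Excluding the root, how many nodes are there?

Trie structure (* marks end of a word):
(root)
└─ 1
   ├─ 0
   │  ├─ 0
   │  │  ├─ 0
   │  │  │  └─ 0
   │  │  │     └─ 0
   │  │  │        ├─ 0
   │  │  │        │  └─ 0
   │  │  │        │     └─ 1
   │  │  │        │        └─ 1 *
   │  │  │        └─ 1
   │  │  │           └─ 0
   │  │  │              └─ 1
   │  │  │                 └─ 1 *
   │  │  └─ 1
   │  │     └─ 0 *
   │  └─ 1
   │     └─ 1
   │        └─ 0 *
   └─ 1
      ├─ 0 *
      └─ 1
         └─ 0
            ├─ 0
            │  └─ 1
            │     └─ 1
            │        └─ 0
            │           ├─ 0 *
            │           └─ 1 *
            └─ 1
               └─ 1 *
                  └─ 0
                     └─ 0
                        └─ 0 *
Counting every labelled node above: 34.

34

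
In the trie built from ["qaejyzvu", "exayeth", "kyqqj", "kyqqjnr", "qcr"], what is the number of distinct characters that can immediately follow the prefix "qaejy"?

1

Walk "qaejy" from the root, arriving at one node.
Characters that immediately follow "qaejy" among the stored strings: {z}.
That node has 1 child edge.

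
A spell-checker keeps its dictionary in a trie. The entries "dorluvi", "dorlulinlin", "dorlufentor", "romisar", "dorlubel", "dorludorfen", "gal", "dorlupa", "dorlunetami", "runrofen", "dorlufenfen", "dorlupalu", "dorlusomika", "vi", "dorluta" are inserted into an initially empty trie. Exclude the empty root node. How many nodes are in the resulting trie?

68

Trace insertions, counting only characters that open a new branch:
  "dorluvi" → 7 new (d, o, r, l, u, v, i)
  "dorlulinlin" → prefix "dorlu" already present; 6 new (l, i, n, l, i, n)
  "dorlufentor" → prefix "dorlu" already present; 6 new (f, e, n, t, o, r)
  "romisar" → 7 new (r, o, m, i, s, a, r)
  "dorlubel" → prefix "dorlu" already present; 3 new (b, e, l)
  "dorludorfen" → prefix "dorlu" already present; 6 new (d, o, r, f, e, n)
  "gal" → 3 new (g, a, l)
  "dorlupa" → prefix "dorlu" already present; 2 new (p, a)
  "dorlunetami" → prefix "dorlu" already present; 6 new (n, e, t, a, m, i)
  "runrofen" → prefix "r" already present; 7 new (u, n, r, o, f, e, n)
  "dorlufenfen" → prefix "dorlufen" already present; 3 new (f, e, n)
  "dorlupalu" → prefix "dorlupa" already present; 2 new (l, u)
  "dorlusomika" → prefix "dorlu" already present; 6 new (s, o, m, i, k, a)
  "vi" → 2 new (v, i)
  "dorluta" → prefix "dorlu" already present; 2 new (t, a)
Total nodes = 7 + 6 + 6 + 7 + 3 + 6 + 3 + 2 + 6 + 7 + 3 + 2 + 6 + 2 + 2 = 68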